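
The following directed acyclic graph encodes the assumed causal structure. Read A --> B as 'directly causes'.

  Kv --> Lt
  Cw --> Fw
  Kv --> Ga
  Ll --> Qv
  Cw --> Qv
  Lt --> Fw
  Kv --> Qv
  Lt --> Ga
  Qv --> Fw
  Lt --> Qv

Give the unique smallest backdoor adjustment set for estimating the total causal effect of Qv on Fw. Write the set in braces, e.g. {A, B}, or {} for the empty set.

Variables eligible for adjustment (non-descendants of Qv, excluding Qv and Fw): {Cw, Ga, Kv, Ll, Lt}.
Backdoor paths from Qv to Fw:
  P1: Qv <- Cw -> Fw
  P2: Qv <- Kv -> Lt -> Fw
  P3: Qv <- Kv -> Ga <- Lt -> Fw
  P4: Qv <- Lt -> Fw
The empty set is not sufficient: P1 (Qv <- Cw -> Fw) has no collider blocking it and no conditioned non-collider, so it is open.
Try {Cw, Lt}:
  P1: blocked at fork node Cw ∈ conditioning set.
  P2: blocked at chain node Lt ∈ conditioning set.
  P3: blocked at collider Ga (neither it nor any descendant is in the conditioning set).
  P4: blocked at fork node Lt ∈ conditioning set.
{Cw, Lt} contains no descendant of Qv and blocks every backdoor path.
Every element of {Cw, Lt} is needed (dropping Cw leaves P1 open; dropping Lt leaves P2 open), so no proper subset is valid.
Among all size-2 subsets of the eligible variables, only {Cw, Lt} blocks every backdoor path, so it is the unique smallest valid adjustment set.

{Cw, Lt}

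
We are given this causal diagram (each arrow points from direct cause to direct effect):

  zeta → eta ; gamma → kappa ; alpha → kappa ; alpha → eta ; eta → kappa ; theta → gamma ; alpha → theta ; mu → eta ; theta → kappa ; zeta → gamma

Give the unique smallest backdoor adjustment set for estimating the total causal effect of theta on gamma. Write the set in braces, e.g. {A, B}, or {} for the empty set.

{}

Variables eligible for adjustment (non-descendants of theta, excluding theta and gamma): {alpha, eta, mu, zeta}.
Backdoor paths from theta to gamma:
  P1: theta <- alpha -> eta <- zeta -> gamma
  P2: theta <- alpha -> eta -> kappa <- gamma
  P3: theta <- alpha -> kappa <- gamma
  P4: theta <- alpha -> kappa <- eta <- zeta -> gamma
Each backdoor path contains an unconditioned collider, so every path is already blocked with the empty conditioning set:
  P1: blocked at collider eta (neither it nor any descendant is in the conditioning set).
  P2: blocked at collider kappa (neither it nor any descendant is in the conditioning set).
  P3: blocked at collider kappa (neither it nor any descendant is in the conditioning set).
  P4: blocked at collider kappa (neither it nor any descendant is in the conditioning set).
The empty set is therefore the unique smallest valid set.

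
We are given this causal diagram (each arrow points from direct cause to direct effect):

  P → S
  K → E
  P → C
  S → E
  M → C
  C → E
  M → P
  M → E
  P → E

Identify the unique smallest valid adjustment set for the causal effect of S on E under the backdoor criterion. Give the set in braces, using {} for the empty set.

{P}

Variables eligible for adjustment (non-descendants of S, excluding S and E): {C, K, M, P}.
Backdoor paths from S to E:
  P1: S <- P <- M -> C -> E
  P2: S <- P <- M -> E
  P3: S <- P -> C <- M -> E
  P4: S <- P -> C -> E
  P5: S <- P -> E
The empty set is not sufficient: P1 (S <- P <- M -> C -> E) has no collider blocking it and no conditioned non-collider, so it is open.
Try {P}:
  P1: blocked at chain node P ∈ conditioning set.
  P2: blocked at chain node P ∈ conditioning set.
  P3: blocked at fork node P ∈ conditioning set.
  P4: blocked at fork node P ∈ conditioning set.
  P5: blocked at fork node P ∈ conditioning set.
{P} contains no descendant of S and blocks every backdoor path.
No other singleton works — e.g. {M} leaves P4 open — so {P} is the unique smallest valid adjustment set.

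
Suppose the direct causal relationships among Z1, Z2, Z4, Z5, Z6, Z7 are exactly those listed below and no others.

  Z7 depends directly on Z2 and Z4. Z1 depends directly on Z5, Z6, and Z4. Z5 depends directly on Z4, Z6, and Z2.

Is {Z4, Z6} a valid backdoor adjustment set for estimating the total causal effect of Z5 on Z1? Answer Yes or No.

Backdoor paths from Z5 to Z1 (paths whose first edge points into Z5):
  P1: Z5 <- Z4 -> Z1
  P2: Z5 <- Z6 -> Z1
  P3: Z5 <- Z2 -> Z7 <- Z4 -> Z1
Condition 1 (no descendant of Z5 in the set): holds — descendants of Z5 are {Z1}; none are in {Z4, Z6}.
Condition 2 (every backdoor path blocked by {Z4, Z6}):
  P1: blocked at fork node Z4 ∈ conditioning set.
  P2: blocked at fork node Z6 ∈ conditioning set.
  P3: blocked at collider Z7 (neither it nor any descendant is in the conditioning set).
{Z4, Z6} satisfies the backdoor criterion.

Yes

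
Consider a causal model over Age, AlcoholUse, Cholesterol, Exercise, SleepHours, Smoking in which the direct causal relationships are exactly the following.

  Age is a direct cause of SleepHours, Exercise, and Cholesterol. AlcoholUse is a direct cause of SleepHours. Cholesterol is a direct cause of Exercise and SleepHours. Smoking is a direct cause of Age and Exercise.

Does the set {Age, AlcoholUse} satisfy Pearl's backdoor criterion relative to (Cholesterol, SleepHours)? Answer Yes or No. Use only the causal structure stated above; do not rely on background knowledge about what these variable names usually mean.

Yes

Backdoor paths from Cholesterol to SleepHours (paths whose first edge points into Cholesterol):
  P1: Cholesterol <- Age -> SleepHours
Condition 1 (no descendant of Cholesterol in the set): holds — descendants of Cholesterol are {Exercise, SleepHours}; none are in {Age, AlcoholUse}.
Condition 2 (every backdoor path blocked by {Age, AlcoholUse}):
  P1: blocked at fork node Age ∈ conditioning set.
{Age, AlcoholUse} satisfies the backdoor criterion.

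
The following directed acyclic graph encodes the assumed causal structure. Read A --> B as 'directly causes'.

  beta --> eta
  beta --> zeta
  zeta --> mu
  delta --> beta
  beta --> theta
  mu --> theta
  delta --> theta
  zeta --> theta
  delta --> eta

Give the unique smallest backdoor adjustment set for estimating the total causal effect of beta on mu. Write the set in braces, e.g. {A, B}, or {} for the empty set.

Variables eligible for adjustment (non-descendants of beta, excluding beta and mu): {delta}.
Backdoor paths from beta to mu:
  P1: beta <- delta -> theta <- zeta -> mu
  P2: beta <- delta -> theta <- mu
Each backdoor path contains an unconditioned collider, so every path is already blocked with the empty conditioning set:
  P1: blocked at collider theta (neither it nor any descendant is in the conditioning set).
  P2: blocked at collider theta (neither it nor any descendant is in the conditioning set).
The empty set is therefore the unique smallest valid set.

{}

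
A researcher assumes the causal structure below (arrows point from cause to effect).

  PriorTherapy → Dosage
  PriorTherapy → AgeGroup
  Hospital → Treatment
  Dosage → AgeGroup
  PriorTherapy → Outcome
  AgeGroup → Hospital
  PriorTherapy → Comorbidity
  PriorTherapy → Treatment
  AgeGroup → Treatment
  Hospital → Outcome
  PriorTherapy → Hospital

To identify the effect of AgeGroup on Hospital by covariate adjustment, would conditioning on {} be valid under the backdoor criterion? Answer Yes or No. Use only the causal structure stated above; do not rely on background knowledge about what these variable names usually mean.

No

Backdoor paths from AgeGroup to Hospital (paths whose first edge points into AgeGroup):
  P1: AgeGroup <- PriorTherapy -> Hospital
  P2: AgeGroup <- PriorTherapy -> Treatment <- Hospital
  P3: AgeGroup <- PriorTherapy -> Outcome <- Hospital
  P4: AgeGroup <- Dosage <- PriorTherapy -> Hospital
  P5: AgeGroup <- Dosage <- PriorTherapy -> Treatment <- Hospital
  P6: AgeGroup <- Dosage <- PriorTherapy -> Outcome <- Hospital
Condition 1 (no descendant of AgeGroup in the set): holds — descendants of AgeGroup are {Hospital, Outcome, Treatment}; none are in {}.
Condition 2 (every backdoor path blocked by {}):
  P1: open — no interior node is in the conditioning set.
  P2: blocked at collider Treatment (neither it nor any descendant is in the conditioning set).
  P3: blocked at collider Outcome (neither it nor any descendant is in the conditioning set).
  P4: open — no interior node is in the conditioning set.
  P5: blocked at collider Treatment (neither it nor any descendant is in the conditioning set).
  P6: blocked at collider Outcome (neither it nor any descendant is in the conditioning set).
{} does not satisfy the backdoor criterion.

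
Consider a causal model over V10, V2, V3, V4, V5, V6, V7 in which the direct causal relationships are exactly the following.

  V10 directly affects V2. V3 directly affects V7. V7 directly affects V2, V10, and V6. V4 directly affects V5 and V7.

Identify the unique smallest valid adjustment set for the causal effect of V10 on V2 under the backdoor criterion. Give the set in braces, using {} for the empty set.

{V7}

Variables eligible for adjustment (non-descendants of V10, excluding V10 and V2): {V3, V4, V5, V6, V7}.
Backdoor paths from V10 to V2:
  P1: V10 <- V7 -> V2
The empty set is not sufficient: P1 (V10 <- V7 -> V2) has no collider blocking it and no conditioned non-collider, so it is open.
Try {V7}:
  P1: blocked at fork node V7 ∈ conditioning set.
{V7} contains no descendant of V10 and blocks every backdoor path.
No other singleton works — e.g. {V3} leaves P1 open — so {V7} is the unique smallest valid adjustment set.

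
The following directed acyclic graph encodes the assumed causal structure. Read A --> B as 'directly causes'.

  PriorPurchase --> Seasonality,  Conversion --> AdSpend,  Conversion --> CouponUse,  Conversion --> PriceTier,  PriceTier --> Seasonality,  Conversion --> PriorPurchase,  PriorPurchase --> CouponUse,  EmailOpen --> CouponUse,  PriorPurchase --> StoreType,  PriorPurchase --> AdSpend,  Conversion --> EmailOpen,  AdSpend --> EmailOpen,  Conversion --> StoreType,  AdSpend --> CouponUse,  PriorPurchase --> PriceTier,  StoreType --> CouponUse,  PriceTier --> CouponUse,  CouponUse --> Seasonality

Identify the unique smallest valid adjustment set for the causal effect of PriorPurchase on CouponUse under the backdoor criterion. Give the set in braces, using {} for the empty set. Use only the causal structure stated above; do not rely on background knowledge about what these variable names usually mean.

{Conversion}

Variables eligible for adjustment (non-descendants of PriorPurchase, excluding PriorPurchase and CouponUse): {Conversion}.
Backdoor paths from PriorPurchase to CouponUse:
  P1: PriorPurchase <- Conversion -> AdSpend -> EmailOpen -> CouponUse
  P2: PriorPurchase <- Conversion -> AdSpend -> CouponUse
  P3: PriorPurchase <- Conversion -> StoreType -> CouponUse
  P4: PriorPurchase <- Conversion -> PriceTier -> CouponUse
  P5: PriorPurchase <- Conversion -> PriceTier -> Seasonality <- CouponUse
  P6: PriorPurchase <- Conversion -> EmailOpen <- AdSpend -> CouponUse
  P7: PriorPurchase <- Conversion -> EmailOpen -> CouponUse
  P8: PriorPurchase <- Conversion -> CouponUse
The empty set is not sufficient: P1 (PriorPurchase <- Conversion -> AdSpend -> EmailOpen -> CouponUse) has no collider blocking it and no conditioned non-collider, so it is open.
Try {Conversion}:
  P1: blocked at fork node Conversion ∈ conditioning set.
  P2: blocked at fork node Conversion ∈ conditioning set.
  P3: blocked at fork node Conversion ∈ conditioning set.
  P4: blocked at fork node Conversion ∈ conditioning set.
  P5: blocked at fork node Conversion ∈ conditioning set.
  P6: blocked at fork node Conversion ∈ conditioning set.
  P7: blocked at fork node Conversion ∈ conditioning set.
  P8: blocked at fork node Conversion ∈ conditioning set.
{Conversion} contains no descendant of PriorPurchase and blocks every backdoor path.
{Conversion} is the unique smallest valid adjustment set.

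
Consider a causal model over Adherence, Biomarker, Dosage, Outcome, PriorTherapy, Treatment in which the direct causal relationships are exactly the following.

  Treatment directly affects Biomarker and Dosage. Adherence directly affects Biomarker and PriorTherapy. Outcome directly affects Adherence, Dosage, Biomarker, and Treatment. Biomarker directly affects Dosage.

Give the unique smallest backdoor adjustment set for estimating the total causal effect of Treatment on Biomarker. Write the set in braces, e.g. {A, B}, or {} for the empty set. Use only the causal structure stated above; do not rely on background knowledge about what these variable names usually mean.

{Outcome}

Variables eligible for adjustment (non-descendants of Treatment, excluding Treatment and Biomarker): {Adherence, Outcome, PriorTherapy}.
Backdoor paths from Treatment to Biomarker:
  P1: Treatment <- Outcome -> Adherence -> Biomarker
  P2: Treatment <- Outcome -> Biomarker
  P3: Treatment <- Outcome -> Dosage <- Biomarker
The empty set is not sufficient: P1 (Treatment <- Outcome -> Adherence -> Biomarker) has no collider blocking it and no conditioned non-collider, so it is open.
Try {Outcome}:
  P1: blocked at fork node Outcome ∈ conditioning set.
  P2: blocked at fork node Outcome ∈ conditioning set.
  P3: blocked at fork node Outcome ∈ conditioning set.
{Outcome} contains no descendant of Treatment and blocks every backdoor path.
No other singleton works — e.g. {Adherence} leaves P2 open — so {Outcome} is the unique smallest valid adjustment set.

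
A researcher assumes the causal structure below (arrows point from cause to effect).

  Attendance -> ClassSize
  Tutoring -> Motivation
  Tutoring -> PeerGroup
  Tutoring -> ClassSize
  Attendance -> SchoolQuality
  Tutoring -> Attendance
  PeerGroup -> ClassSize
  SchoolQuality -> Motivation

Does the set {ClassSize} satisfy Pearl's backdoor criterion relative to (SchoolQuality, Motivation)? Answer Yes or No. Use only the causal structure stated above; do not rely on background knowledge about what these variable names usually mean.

Backdoor paths from SchoolQuality to Motivation (paths whose first edge points into SchoolQuality):
  P1: SchoolQuality <- Attendance <- Tutoring -> Motivation
  P2: SchoolQuality <- Attendance -> ClassSize <- Tutoring -> Motivation
  P3: SchoolQuality <- Attendance -> ClassSize <- PeerGroup <- Tutoring -> Motivation
Condition 1 (no descendant of SchoolQuality in the set): holds — descendants of SchoolQuality are {Motivation}; none are in {ClassSize}.
Condition 2 (every backdoor path blocked by {ClassSize}):
  P1: open — no interior node is in the conditioning set.
  P2: open — collider(s) ClassSize are conditioned on (or have a conditioned descendant) and no non-collider on the path is in the set.
  P3: open — collider(s) ClassSize are conditioned on (or have a conditioned descendant) and no non-collider on the path is in the set.
{ClassSize} does not satisfy the backdoor criterion.

No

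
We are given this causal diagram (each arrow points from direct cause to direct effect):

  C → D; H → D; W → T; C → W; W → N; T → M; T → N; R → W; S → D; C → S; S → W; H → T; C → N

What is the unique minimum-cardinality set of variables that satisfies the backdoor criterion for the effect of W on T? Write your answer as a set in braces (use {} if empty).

{}

Variables eligible for adjustment (non-descendants of W, excluding W and T): {C, D, H, R, S}.
Backdoor paths from W to T:
  P1: W <- C -> S -> D <- H -> T
  P2: W <- C -> D <- H -> T
  P3: W <- C -> N <- T
  P4: W <- S <- C -> D <- H -> T
  P5: W <- S <- C -> N <- T
  P6: W <- S -> D <- C -> N <- T
  P7: W <- S -> D <- H -> T
Each backdoor path contains an unconditioned collider, so every path is already blocked with the empty conditioning set:
  P1: blocked at collider D (neither it nor any descendant is in the conditioning set).
  P2: blocked at collider D (neither it nor any descendant is in the conditioning set).
  P3: blocked at collider N (neither it nor any descendant is in the conditioning set).
  P4: blocked at collider D (neither it nor any descendant is in the conditioning set).
  P5: blocked at collider N (neither it nor any descendant is in the conditioning set).
  P6: blocked at collider D (neither it nor any descendant is in the conditioning set).
  P7: blocked at collider D (neither it nor any descendant is in the conditioning set).
The empty set is therefore the unique smallest valid set.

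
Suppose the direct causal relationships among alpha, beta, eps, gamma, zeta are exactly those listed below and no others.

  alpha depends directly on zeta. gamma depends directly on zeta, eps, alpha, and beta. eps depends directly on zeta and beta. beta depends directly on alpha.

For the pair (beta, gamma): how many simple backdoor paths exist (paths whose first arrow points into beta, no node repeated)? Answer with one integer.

A backdoor path from beta to gamma is any simple undirected path whose first edge points into beta (i.e. leaves beta via a parent).
Parents of beta: {alpha}.
Enumerating:
  P1: beta <- alpha <- zeta -> eps -> gamma
  P2: beta <- alpha <- zeta -> gamma
  P3: beta <- alpha -> gamma
That exhausts the simple backdoor paths. Count: 3.

3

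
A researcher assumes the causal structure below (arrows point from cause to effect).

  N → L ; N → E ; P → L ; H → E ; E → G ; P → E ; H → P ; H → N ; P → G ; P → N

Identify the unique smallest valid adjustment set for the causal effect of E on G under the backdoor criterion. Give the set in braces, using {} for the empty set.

{P}

Variables eligible for adjustment (non-descendants of E, excluding E and G): {H, L, N, P}.
Backdoor paths from E to G:
  P1: E <- H -> P -> G
  P2: E <- H -> N <- P -> G
  P3: E <- H -> N -> L <- P -> G
  P4: E <- P -> G
  P5: E <- N <- H -> P -> G
  P6: E <- N <- P -> G
  P7: E <- N -> L <- P -> G
The empty set is not sufficient: P1 (E <- H -> P -> G) has no collider blocking it and no conditioned non-collider, so it is open.
Try {P}:
  P1: blocked at chain node P ∈ conditioning set.
  P2: blocked at collider N (neither it nor any descendant is in the conditioning set).
  P3: blocked at collider L (neither it nor any descendant is in the conditioning set).
  P4: blocked at fork node P ∈ conditioning set.
  P5: blocked at chain node P ∈ conditioning set.
  P6: blocked at fork node P ∈ conditioning set.
  P7: blocked at collider L (neither it nor any descendant is in the conditioning set).
{P} contains no descendant of E and blocks every backdoor path.
No other singleton works — e.g. {H} leaves P4 open — so {P} is the unique smallest valid adjustment set.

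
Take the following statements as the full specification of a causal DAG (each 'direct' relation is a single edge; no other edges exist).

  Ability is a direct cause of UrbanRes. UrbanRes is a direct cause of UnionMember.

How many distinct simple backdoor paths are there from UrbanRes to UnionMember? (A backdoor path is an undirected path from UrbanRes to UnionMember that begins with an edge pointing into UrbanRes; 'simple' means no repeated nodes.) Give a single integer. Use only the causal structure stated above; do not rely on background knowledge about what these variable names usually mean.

A backdoor path from UrbanRes to UnionMember is any simple undirected path whose first edge points into UrbanRes (i.e. leaves UrbanRes via a parent).
Parents of UrbanRes: {Ability}.
No simple path from any parent of UrbanRes reaches UnionMember without revisiting UrbanRes, so there are no backdoor paths.

0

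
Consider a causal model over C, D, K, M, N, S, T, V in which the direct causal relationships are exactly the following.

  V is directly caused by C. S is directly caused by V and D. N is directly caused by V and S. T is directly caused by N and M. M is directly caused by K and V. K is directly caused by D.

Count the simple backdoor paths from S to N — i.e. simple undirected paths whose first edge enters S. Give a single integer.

A backdoor path from S to N is any simple undirected path whose first edge points into S (i.e. leaves S via a parent).
Parents of S: {D, V}.
Enumerating:
  P1: S <- D -> K -> M <- V -> N
  P2: S <- D -> K -> M -> T <- N
  P3: S <- V -> M -> T <- N
  P4: S <- V -> N
That exhausts the simple backdoor paths. Count: 4.

4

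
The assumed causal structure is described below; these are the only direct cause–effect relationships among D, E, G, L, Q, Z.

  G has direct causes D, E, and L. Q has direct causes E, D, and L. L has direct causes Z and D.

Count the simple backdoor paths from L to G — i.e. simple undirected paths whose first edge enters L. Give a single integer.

A backdoor path from L to G is any simple undirected path whose first edge points into L (i.e. leaves L via a parent).
Parents of L: {D, Z}.
Enumerating:
  P1: L <- D -> G
  P2: L <- D -> Q <- E -> G
That exhausts the simple backdoor paths. Count: 2.

2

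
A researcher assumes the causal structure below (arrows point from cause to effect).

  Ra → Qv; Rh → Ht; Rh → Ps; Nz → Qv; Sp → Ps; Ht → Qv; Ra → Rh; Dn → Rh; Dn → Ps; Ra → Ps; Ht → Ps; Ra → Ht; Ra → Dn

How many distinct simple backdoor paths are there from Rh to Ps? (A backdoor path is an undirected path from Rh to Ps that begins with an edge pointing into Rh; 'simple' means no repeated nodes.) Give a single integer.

8

A backdoor path from Rh to Ps is any simple undirected path whose first edge points into Rh (i.e. leaves Rh via a parent).
Parents of Rh: {Dn, Ra}.
Enumerating:
  P1: Rh <- Ra -> Dn -> Ps
  P2: Rh <- Ra -> Ht -> Ps
  P3: Rh <- Ra -> Ps
  P4: Rh <- Ra -> Qv <- Ht -> Ps
  P5: Rh <- Dn <- Ra -> Ht -> Ps
  P6: Rh <- Dn <- Ra -> Ps
  P7: Rh <- Dn <- Ra -> Qv <- Ht -> Ps
  P8: Rh <- Dn -> Ps
That exhausts the simple backdoor paths. Count: 8.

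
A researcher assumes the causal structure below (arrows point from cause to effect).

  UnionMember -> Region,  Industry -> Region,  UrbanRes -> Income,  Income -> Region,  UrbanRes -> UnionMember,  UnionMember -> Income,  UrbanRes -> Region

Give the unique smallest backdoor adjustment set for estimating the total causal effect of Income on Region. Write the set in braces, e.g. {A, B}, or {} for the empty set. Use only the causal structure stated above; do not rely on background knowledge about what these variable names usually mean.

Variables eligible for adjustment (non-descendants of Income, excluding Income and Region): {Industry, UnionMember, UrbanRes}.
Backdoor paths from Income to Region:
  P1: Income <- UrbanRes -> UnionMember -> Region
  P2: Income <- UrbanRes -> Region
  P3: Income <- UnionMember <- UrbanRes -> Region
  P4: Income <- UnionMember -> Region
The empty set is not sufficient: P1 (Income <- UrbanRes -> UnionMember -> Region) has no collider blocking it and no conditioned non-collider, so it is open.
Try {UnionMember, UrbanRes}:
  P1: blocked at fork node UrbanRes ∈ conditioning set.
  P2: blocked at fork node UrbanRes ∈ conditioning set.
  P3: blocked at chain node UnionMember ∈ conditioning set.
  P4: blocked at fork node UnionMember ∈ conditioning set.
{UnionMember, UrbanRes} contains no descendant of Income and blocks every backdoor path.
Every element of {UnionMember, UrbanRes} is needed (dropping UnionMember leaves P4 open; dropping UrbanRes leaves P2 open), so no proper subset is valid.
Among all size-2 subsets of the eligible variables, only {UnionMember, UrbanRes} blocks every backdoor path, so it is the unique smallest valid adjustment set.

{UnionMember, UrbanRes}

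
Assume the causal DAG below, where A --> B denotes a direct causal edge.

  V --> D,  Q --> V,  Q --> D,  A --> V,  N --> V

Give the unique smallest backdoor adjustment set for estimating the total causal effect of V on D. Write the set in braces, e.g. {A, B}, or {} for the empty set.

Variables eligible for adjustment (non-descendants of V, excluding V and D): {A, N, Q}.
Backdoor paths from V to D:
  P1: V <- Q -> D
The empty set is not sufficient: P1 (V <- Q -> D) has no collider blocking it and no conditioned non-collider, so it is open.
Try {Q}:
  P1: blocked at fork node Q ∈ conditioning set.
{Q} contains no descendant of V and blocks every backdoor path.
No other singleton works — e.g. {A} leaves P1 open — so {Q} is the unique smallest valid adjustment set.

{Q}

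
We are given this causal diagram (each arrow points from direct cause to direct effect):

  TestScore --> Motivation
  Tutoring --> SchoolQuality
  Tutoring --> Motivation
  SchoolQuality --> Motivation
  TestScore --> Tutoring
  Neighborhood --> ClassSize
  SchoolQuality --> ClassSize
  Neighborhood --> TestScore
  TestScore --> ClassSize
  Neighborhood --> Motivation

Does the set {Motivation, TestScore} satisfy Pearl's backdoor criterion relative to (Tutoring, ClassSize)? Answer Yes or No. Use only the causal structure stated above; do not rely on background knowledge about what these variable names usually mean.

No

Backdoor paths from Tutoring to ClassSize (paths whose first edge points into Tutoring):
  P1: Tutoring <- TestScore <- Neighborhood -> ClassSize
  P2: Tutoring <- TestScore <- Neighborhood -> Motivation <- SchoolQuality -> ClassSize
  P3: Tutoring <- TestScore -> ClassSize
  P4: Tutoring <- TestScore -> Motivation <- Neighborhood -> ClassSize
  P5: Tutoring <- TestScore -> Motivation <- SchoolQuality -> ClassSize
Condition 1 (no descendant of Tutoring in the set): FAILS — Motivation is a descendant of Tutoring.
Condition 2 (every backdoor path blocked by {Motivation, TestScore}):
  P1: blocked at chain node TestScore ∈ conditioning set.
  P2: blocked at chain node TestScore ∈ conditioning set.
  P3: blocked at fork node TestScore ∈ conditioning set.
  P4: blocked at fork node TestScore ∈ conditioning set.
  P5: blocked at fork node TestScore ∈ conditioning set.
{Motivation, TestScore} does not satisfy the backdoor criterion.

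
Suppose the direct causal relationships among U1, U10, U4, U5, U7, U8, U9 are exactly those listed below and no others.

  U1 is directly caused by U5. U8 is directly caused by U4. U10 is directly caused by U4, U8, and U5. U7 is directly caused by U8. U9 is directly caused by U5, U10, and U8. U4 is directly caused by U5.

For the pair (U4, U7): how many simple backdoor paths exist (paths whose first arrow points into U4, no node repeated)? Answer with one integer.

A backdoor path from U4 to U7 is any simple undirected path whose first edge points into U4 (i.e. leaves U4 via a parent).
Parents of U4: {U5}.
Enumerating:
  P1: U4 <- U5 -> U10 <- U8 -> U7
  P2: U4 <- U5 -> U10 -> U9 <- U8 -> U7
  P3: U4 <- U5 -> U9 <- U8 -> U7
  P4: U4 <- U5 -> U9 <- U10 <- U8 -> U7
That exhausts the simple backdoor paths. Count: 4.

4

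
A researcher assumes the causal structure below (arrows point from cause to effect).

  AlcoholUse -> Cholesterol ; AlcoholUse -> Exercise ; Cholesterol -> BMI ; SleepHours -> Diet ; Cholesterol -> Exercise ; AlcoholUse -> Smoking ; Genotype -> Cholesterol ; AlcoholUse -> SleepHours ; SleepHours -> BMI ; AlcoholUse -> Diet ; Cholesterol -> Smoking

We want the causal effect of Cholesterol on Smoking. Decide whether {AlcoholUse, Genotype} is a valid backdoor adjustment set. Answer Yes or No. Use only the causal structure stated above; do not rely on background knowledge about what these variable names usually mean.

Yes

Backdoor paths from Cholesterol to Smoking (paths whose first edge points into Cholesterol):
  P1: Cholesterol <- AlcoholUse -> Smoking
Condition 1 (no descendant of Cholesterol in the set): holds — descendants of Cholesterol are {BMI, Exercise, Smoking}; none are in {AlcoholUse, Genotype}.
Condition 2 (every backdoor path blocked by {AlcoholUse, Genotype}):
  P1: blocked at fork node AlcoholUse ∈ conditioning set.
{AlcoholUse, Genotype} satisfies the backdoor criterion.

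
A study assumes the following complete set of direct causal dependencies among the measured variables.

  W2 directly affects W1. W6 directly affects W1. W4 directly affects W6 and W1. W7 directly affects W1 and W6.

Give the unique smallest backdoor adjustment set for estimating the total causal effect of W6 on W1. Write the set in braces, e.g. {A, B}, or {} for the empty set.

{W4, W7}

Variables eligible for adjustment (non-descendants of W6, excluding W6 and W1): {W2, W4, W7}.
Backdoor paths from W6 to W1:
  P1: W6 <- W7 -> W1
  P2: W6 <- W4 -> W1
The empty set is not sufficient: P1 (W6 <- W7 -> W1) has no collider blocking it and no conditioned non-collider, so it is open.
Try {W4, W7}:
  P1: blocked at fork node W7 ∈ conditioning set.
  P2: blocked at fork node W4 ∈ conditioning set.
{W4, W7} contains no descendant of W6 and blocks every backdoor path.
Every element of {W4, W7} is needed (dropping W4 leaves P2 open; dropping W7 leaves P1 open), so no proper subset is valid.
Among all size-2 subsets of the eligible variables, only {W4, W7} blocks every backdoor path, so it is the unique smallest valid adjustment set.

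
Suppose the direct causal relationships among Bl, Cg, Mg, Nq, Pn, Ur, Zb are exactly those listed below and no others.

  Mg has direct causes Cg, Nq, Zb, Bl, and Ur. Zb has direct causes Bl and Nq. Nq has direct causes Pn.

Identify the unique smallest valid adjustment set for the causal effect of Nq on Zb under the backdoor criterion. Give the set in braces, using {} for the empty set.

Variables eligible for adjustment (non-descendants of Nq, excluding Nq and Zb): {Bl, Cg, Pn, Ur}.
Backdoor paths from Nq to Zb:
  (none)
With no backdoor paths the empty set already satisfies the criterion, and it is trivially minimal.

{}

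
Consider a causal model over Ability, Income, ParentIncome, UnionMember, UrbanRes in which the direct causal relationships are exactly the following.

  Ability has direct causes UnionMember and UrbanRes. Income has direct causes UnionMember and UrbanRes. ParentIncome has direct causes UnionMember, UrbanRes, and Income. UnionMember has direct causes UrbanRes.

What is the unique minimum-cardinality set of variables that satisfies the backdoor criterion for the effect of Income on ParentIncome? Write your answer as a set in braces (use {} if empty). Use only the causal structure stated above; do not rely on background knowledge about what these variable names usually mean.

{UnionMember, UrbanRes}

Variables eligible for adjustment (non-descendants of Income, excluding Income and ParentIncome): {Ability, UnionMember, UrbanRes}.
Backdoor paths from Income to ParentIncome:
  P1: Income <- UrbanRes -> UnionMember -> ParentIncome
  P2: Income <- UrbanRes -> ParentIncome
  P3: Income <- UrbanRes -> Ability <- UnionMember -> ParentIncome
  P4: Income <- UnionMember <- UrbanRes -> ParentIncome
  P5: Income <- UnionMember -> ParentIncome
  P6: Income <- UnionMember -> Ability <- UrbanRes -> ParentIncome
The empty set is not sufficient: P1 (Income <- UrbanRes -> UnionMember -> ParentIncome) has no collider blocking it and no conditioned non-collider, so it is open.
Try {UnionMember, UrbanRes}:
  P1: blocked at fork node UrbanRes ∈ conditioning set.
  P2: blocked at fork node UrbanRes ∈ conditioning set.
  P3: blocked at fork node UrbanRes ∈ conditioning set.
  P4: blocked at chain node UnionMember ∈ conditioning set.
  P5: blocked at fork node UnionMember ∈ conditioning set.
  P6: blocked at fork node UnionMember ∈ conditioning set.
{UnionMember, UrbanRes} contains no descendant of Income and blocks every backdoor path.
Every element of {UnionMember, UrbanRes} is needed (dropping UnionMember leaves P5 open; dropping UrbanRes leaves P2 open), so no proper subset is valid.
Among all size-2 subsets of the eligible variables, only {UnionMember, UrbanRes} blocks every backdoor path, so it is the unique smallest valid adjustment set.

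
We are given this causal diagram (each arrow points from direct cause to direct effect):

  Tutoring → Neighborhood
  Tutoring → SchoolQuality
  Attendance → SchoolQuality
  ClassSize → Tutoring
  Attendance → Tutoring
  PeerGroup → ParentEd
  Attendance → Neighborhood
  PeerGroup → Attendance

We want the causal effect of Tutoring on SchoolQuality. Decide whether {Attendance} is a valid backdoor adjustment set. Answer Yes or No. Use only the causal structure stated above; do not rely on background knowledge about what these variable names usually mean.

Backdoor paths from Tutoring to SchoolQuality (paths whose first edge points into Tutoring):
  P1: Tutoring <- Attendance -> SchoolQuality
Condition 1 (no descendant of Tutoring in the set): holds — descendants of Tutoring are {Neighborhood, SchoolQuality}; none are in {Attendance}.
Condition 2 (every backdoor path blocked by {Attendance}):
  P1: blocked at fork node Attendance ∈ conditioning set.
{Attendance} satisfies the backdoor criterion.

Yes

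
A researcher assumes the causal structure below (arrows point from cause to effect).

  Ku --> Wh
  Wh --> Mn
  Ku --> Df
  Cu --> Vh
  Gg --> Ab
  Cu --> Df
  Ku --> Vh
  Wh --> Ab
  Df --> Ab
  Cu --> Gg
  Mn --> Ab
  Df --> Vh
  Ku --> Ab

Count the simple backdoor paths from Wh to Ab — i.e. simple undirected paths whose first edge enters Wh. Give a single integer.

8

A backdoor path from Wh to Ab is any simple undirected path whose first edge points into Wh (i.e. leaves Wh via a parent).
Parents of Wh: {Ku}.
Enumerating:
  P1: Wh <- Ku -> Df <- Cu -> Gg -> Ab
  P2: Wh <- Ku -> Df -> Ab
  P3: Wh <- Ku -> Df -> Vh <- Cu -> Gg -> Ab
  P4: Wh <- Ku -> Ab
  P5: Wh <- Ku -> Vh <- Cu -> Df -> Ab
  P6: Wh <- Ku -> Vh <- Cu -> Gg -> Ab
  P7: Wh <- Ku -> Vh <- Df <- Cu -> Gg -> Ab
  P8: Wh <- Ku -> Vh <- Df -> Ab
That exhausts the simple backdoor paths. Count: 8.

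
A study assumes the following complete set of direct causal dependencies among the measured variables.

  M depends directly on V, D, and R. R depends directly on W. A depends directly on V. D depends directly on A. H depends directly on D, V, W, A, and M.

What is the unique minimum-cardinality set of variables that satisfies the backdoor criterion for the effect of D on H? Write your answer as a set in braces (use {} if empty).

{A}

Variables eligible for adjustment (non-descendants of D, excluding D and H): {A, R, V, W}.
Backdoor paths from D to H:
  P1: D <- A <- V -> M <- R <- W -> H
  P2: D <- A <- V -> M -> H
  P3: D <- A <- V -> H
  P4: D <- A -> H
The empty set is not sufficient: P2 (D <- A <- V -> M -> H) has no collider blocking it and no conditioned non-collider, so it is open.
Try {A}:
  P1: blocked at chain node A ∈ conditioning set.
  P2: blocked at chain node A ∈ conditioning set.
  P3: blocked at chain node A ∈ conditioning set.
  P4: blocked at fork node A ∈ conditioning set.
{A} contains no descendant of D and blocks every backdoor path.
No other singleton works — e.g. {W} leaves P2 open — so {A} is the unique smallest valid adjustment set.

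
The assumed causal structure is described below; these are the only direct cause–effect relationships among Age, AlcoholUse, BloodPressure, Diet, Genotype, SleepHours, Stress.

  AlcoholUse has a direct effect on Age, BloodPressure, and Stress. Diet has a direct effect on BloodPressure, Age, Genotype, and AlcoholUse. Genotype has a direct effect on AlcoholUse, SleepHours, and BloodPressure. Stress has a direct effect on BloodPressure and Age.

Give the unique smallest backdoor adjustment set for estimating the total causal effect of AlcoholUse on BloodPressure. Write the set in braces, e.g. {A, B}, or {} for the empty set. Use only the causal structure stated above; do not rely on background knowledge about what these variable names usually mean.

{Diet, Genotype}

Variables eligible for adjustment (non-descendants of AlcoholUse, excluding AlcoholUse and BloodPressure): {Diet, Genotype, SleepHours}.
Backdoor paths from AlcoholUse to BloodPressure:
  P1: AlcoholUse <- Diet -> Genotype -> BloodPressure
  P2: AlcoholUse <- Diet -> Age <- Stress -> BloodPressure
  P3: AlcoholUse <- Diet -> BloodPressure
  P4: AlcoholUse <- Genotype <- Diet -> Age <- Stress -> BloodPressure
  P5: AlcoholUse <- Genotype <- Diet -> BloodPressure
  P6: AlcoholUse <- Genotype -> BloodPressure
The empty set is not sufficient: P1 (AlcoholUse <- Diet -> Genotype -> BloodPressure) has no collider blocking it and no conditioned non-collider, so it is open.
Try {Diet, Genotype}:
  P1: blocked at fork node Diet ∈ conditioning set.
  P2: blocked at fork node Diet ∈ conditioning set.
  P3: blocked at fork node Diet ∈ conditioning set.
  P4: blocked at chain node Genotype ∈ conditioning set.
  P5: blocked at chain node Genotype ∈ conditioning set.
  P6: blocked at fork node Genotype ∈ conditioning set.
{Diet, Genotype} contains no descendant of AlcoholUse and blocks every backdoor path.
Every element of {Diet, Genotype} is needed (dropping Diet leaves P3 open; dropping Genotype leaves P6 open), so no proper subset is valid.
Among all size-2 subsets of the eligible variables, only {Diet, Genotype} blocks every backdoor path, so it is the unique smallest valid adjustment set.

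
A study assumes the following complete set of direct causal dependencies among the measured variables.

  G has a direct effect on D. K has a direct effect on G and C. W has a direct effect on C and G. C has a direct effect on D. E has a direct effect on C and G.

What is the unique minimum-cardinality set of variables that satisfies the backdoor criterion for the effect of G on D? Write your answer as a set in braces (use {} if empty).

{C}

Variables eligible for adjustment (non-descendants of G, excluding G and D): {C, E, K, W}.
Backdoor paths from G to D:
  P1: G <- K -> C -> D
  P2: G <- E -> C -> D
  P3: G <- W -> C -> D
The empty set is not sufficient: P1 (G <- K -> C -> D) has no collider blocking it and no conditioned non-collider, so it is open.
Try {C}:
  P1: blocked at chain node C ∈ conditioning set.
  P2: blocked at chain node C ∈ conditioning set.
  P3: blocked at chain node C ∈ conditioning set.
{C} contains no descendant of G and blocks every backdoor path.
No other singleton works — e.g. {K} leaves P2 open — so {C} is the unique smallest valid adjustment set.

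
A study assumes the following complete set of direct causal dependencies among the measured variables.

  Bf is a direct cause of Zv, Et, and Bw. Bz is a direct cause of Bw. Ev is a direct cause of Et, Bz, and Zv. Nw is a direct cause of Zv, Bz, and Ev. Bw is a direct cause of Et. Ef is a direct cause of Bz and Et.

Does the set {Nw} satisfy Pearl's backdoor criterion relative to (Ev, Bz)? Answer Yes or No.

Yes

Backdoor paths from Ev to Bz (paths whose first edge points into Ev):
  P1: Ev <- Nw -> Bz
  P2: Ev <- Nw -> Zv <- Bf -> Bw <- Bz
  P3: Ev <- Nw -> Zv <- Bf -> Bw -> Et <- Ef -> Bz
  P4: Ev <- Nw -> Zv <- Bf -> Et <- Ef -> Bz
  P5: Ev <- Nw -> Zv <- Bf -> Et <- Bw <- Bz
Condition 1 (no descendant of Ev in the set): holds — descendants of Ev are {Bw, Bz, Et, Zv}; none are in {Nw}.
Condition 2 (every backdoor path blocked by {Nw}):
  P1: blocked at fork node Nw ∈ conditioning set.
  P2: blocked at fork node Nw ∈ conditioning set.
  P3: blocked at fork node Nw ∈ conditioning set.
  P4: blocked at fork node Nw ∈ conditioning set.
  P5: blocked at fork node Nw ∈ conditioning set.
{Nw} satisfies the backdoor criterion.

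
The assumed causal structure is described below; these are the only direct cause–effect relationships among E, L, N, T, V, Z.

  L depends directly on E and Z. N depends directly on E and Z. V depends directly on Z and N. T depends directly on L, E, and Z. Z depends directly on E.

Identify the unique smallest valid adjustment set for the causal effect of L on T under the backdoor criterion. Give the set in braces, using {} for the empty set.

{E, Z}

Variables eligible for adjustment (non-descendants of L, excluding L and T): {E, N, V, Z}.
Backdoor paths from L to T:
  P1: L <- E -> Z -> T
  P2: L <- E -> N <- Z -> T
  P3: L <- E -> N -> V <- Z -> T
  P4: L <- E -> T
  P5: L <- Z <- E -> T
  P6: L <- Z -> N <- E -> T
  P7: L <- Z -> V <- N <- E -> T
  P8: L <- Z -> T
The empty set is not sufficient: P1 (L <- E -> Z -> T) has no collider blocking it and no conditioned non-collider, so it is open.
Try {E, Z}:
  P1: blocked at fork node E ∈ conditioning set.
  P2: blocked at fork node E ∈ conditioning set.
  P3: blocked at fork node E ∈ conditioning set.
  P4: blocked at fork node E ∈ conditioning set.
  P5: blocked at chain node Z ∈ conditioning set.
  P6: blocked at fork node Z ∈ conditioning set.
  P7: blocked at fork node Z ∈ conditioning set.
  P8: blocked at fork node Z ∈ conditioning set.
{E, Z} contains no descendant of L and blocks every backdoor path.
Every element of {E, Z} is needed (dropping E leaves P4 open; dropping Z leaves P8 open), so no proper subset is valid.
Among all size-2 subsets of the eligible variables, only {E, Z} blocks every backdoor path, so it is the unique smallest valid adjustment set.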